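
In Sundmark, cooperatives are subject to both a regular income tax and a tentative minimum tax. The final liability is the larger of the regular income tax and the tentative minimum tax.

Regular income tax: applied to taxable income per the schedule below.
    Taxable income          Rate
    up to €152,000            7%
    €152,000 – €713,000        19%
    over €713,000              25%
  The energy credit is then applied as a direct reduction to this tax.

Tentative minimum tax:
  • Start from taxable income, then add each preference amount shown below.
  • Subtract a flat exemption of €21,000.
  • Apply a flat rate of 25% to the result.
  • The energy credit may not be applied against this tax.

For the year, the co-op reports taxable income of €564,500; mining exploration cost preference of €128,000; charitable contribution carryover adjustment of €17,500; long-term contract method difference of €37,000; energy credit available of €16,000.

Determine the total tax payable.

Tentative minimum tax:
  Adjusted income: €564,500 + €128,000 + €17,500 + €37,000 = €747,000
  Less exemption €21,000 → base €726,000
  €726,000 × 25% = €181,500

Regular income tax:
  €152,000 × 7% = €10,640
  €412,500 × 19% = €78,375
  → €89,015
  Less energy credit €16,000 → €73,015

€181,500 > €73,015, so the tentative minimum tax is the binding amount.

€181,500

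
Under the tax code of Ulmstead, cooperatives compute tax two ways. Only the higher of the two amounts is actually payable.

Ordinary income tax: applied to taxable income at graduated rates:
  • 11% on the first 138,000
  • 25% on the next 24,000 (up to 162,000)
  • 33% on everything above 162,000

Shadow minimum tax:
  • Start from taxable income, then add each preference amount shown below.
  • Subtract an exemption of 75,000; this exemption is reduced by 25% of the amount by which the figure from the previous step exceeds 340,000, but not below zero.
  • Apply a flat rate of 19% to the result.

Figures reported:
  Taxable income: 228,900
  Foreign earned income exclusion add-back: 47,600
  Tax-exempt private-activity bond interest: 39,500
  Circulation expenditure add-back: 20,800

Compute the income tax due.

Ordinary income tax:
  138,000 × 11% = 15,180
  24,000 × 25% = 6,000
  66,900 × 33% = 22,077
  → 43,257

Shadow minimum tax:
  Adjusted income: 228,900 + 47,600 + 39,500 + 20,800 = 336,800
  Exemption: 336,800 ≤ 340,000, so full 75,000 applies
  Base: 336,800 − 75,000 = 261,800
  261,800 × 19% = 49,742

49,742 > 43,257, so the shadow minimum tax is the binding amount.

49,742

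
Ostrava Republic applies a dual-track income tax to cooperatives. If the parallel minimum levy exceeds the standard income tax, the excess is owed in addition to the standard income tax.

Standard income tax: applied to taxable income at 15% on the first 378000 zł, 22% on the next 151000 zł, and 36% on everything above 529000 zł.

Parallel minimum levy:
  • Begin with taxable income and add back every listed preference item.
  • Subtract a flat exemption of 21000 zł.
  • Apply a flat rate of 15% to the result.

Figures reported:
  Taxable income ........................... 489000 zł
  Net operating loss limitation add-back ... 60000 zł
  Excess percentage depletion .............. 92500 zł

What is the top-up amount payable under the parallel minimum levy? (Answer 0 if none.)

Standard income tax:
  378000 zł × 15% = 56700 zł
  111000 zł × 22% = 24420 zł
  → 81120 zł

Parallel minimum levy:
  Adjusted income: 489000 zł + 60000 zł + 92500 zł = 641500 zł
  Less exemption 21000 zł → base 620500 zł
  620500 zł × 15% = 93075 zł

Excess of parallel minimum levy over standard income tax: 93075 zł − 81120 zł = 11955 zł.

11955 zł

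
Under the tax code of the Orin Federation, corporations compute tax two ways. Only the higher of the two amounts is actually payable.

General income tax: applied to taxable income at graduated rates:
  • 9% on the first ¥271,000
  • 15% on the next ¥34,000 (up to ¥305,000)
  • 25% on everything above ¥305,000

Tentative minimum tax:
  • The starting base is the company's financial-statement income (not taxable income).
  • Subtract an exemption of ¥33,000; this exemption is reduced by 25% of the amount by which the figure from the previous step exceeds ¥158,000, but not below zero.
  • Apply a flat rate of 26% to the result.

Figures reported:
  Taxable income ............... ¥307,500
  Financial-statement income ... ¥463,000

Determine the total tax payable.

Tentative minimum tax:
  Base (financial-statement income): ¥463,000
  Exemption: 25% × (¥463,000 − ¥158,000) = ¥76,250 ≥ ¥33,000, so the exemption is fully phased out
  Base: ¥463,000 − ¥0 = ¥463,000
  ¥463,000 × 26% = ¥120,380

General income tax:
  ¥271,000 × 9% = ¥24,390
  ¥34,000 × 15% = ¥5,100
  ¥2,500 × 25% = ¥625
  → ¥30,115

¥120,380 > ¥30,115, so the tentative minimum tax is the binding amount.

¥120,380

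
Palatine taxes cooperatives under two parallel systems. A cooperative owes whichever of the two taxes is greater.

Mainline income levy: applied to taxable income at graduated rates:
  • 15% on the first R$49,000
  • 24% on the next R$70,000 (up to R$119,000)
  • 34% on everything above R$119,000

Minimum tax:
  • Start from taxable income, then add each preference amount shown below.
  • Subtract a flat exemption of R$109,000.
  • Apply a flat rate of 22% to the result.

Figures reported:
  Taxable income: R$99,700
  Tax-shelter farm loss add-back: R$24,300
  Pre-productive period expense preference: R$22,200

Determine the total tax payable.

Minimum tax:
  Adjusted income: R$99,700 + R$24,300 + R$22,200 = R$146,200
  Less exemption R$109,000 → base R$37,200
  R$37,200 × 22% = R$8,184

Mainline income levy:
  R$49,000 × 15% = R$7,350
  R$50,700 × 24% = R$12,168
  → R$19,518

R$19,518 > R$8,184, so the mainline income levy governs.

R$19,518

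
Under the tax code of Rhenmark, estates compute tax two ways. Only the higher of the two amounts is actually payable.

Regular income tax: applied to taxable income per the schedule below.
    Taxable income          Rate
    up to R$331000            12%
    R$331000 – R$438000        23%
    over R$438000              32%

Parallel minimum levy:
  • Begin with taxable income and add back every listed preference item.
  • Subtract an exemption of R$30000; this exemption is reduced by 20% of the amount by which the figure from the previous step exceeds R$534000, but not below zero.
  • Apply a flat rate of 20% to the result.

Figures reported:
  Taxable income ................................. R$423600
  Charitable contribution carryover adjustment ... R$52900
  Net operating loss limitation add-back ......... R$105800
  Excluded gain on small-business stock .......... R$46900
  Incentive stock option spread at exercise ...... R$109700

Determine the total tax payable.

R$147780

Parallel minimum levy:
  Adjusted income: R$423600 + R$52900 + R$105800 + R$46900 + R$109700 = R$738900
  Exemption: 20% × (R$738900 − R$534000) = R$40980 ≥ R$30000, so the exemption is fully phased out
  Base: R$738900 − R$0 = R$738900
  R$738900 × 20% = R$147780

Regular income tax:
  R$331000 × 12% = R$39720
  R$92600 × 23% = R$21298
  → R$61018

R$147780 > R$61018, so the parallel minimum levy is the binding amount.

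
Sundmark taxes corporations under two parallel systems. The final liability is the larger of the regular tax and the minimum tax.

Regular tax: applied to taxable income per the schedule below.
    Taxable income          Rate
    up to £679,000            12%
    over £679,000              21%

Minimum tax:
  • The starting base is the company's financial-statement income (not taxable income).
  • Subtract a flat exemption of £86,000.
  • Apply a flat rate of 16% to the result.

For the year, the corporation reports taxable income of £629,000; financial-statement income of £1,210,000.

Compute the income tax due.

Regular tax:
  £629,000 × 12% = £75,480

Minimum tax:
  Base (financial-statement income): £1,210,000
  Less exemption £86,000 → base £1,124,000
  £1,124,000 × 16% = £179,840

£179,840 > £75,480, so the minimum tax is the binding amount.

£179,840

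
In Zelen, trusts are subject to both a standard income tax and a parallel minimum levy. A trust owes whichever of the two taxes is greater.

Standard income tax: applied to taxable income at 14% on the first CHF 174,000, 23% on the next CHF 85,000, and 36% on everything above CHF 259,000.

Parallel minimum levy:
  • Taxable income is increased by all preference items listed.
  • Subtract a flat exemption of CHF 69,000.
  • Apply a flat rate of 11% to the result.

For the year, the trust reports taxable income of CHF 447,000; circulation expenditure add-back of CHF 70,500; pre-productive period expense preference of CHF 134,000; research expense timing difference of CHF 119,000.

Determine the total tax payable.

CHF 111,590

Parallel minimum levy:
  Adjusted income: CHF 447,000 + CHF 70,500 + CHF 134,000 + CHF 119,000 = CHF 770,500
  Less exemption CHF 69,000 → base CHF 701,500
  CHF 701,500 × 11% = CHF 77,165

Standard income tax:
  CHF 174,000 × 14% = CHF 24,360
  CHF 85,000 × 23% = CHF 19,550
  CHF 188,000 × 36% = CHF 67,680
  → CHF 111,590

CHF 111,590 > CHF 77,165, so the standard income tax governs.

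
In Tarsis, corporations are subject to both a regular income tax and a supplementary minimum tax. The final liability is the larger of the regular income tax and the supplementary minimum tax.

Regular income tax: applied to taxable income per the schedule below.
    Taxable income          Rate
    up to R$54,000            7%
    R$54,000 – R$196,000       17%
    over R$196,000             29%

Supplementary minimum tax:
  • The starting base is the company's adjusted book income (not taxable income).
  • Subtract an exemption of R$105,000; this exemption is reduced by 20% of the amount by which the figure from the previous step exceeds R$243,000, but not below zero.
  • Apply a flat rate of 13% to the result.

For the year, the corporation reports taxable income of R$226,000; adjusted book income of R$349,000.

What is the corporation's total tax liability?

Regular income tax:
  R$54,000 × 7% = R$3,780
  R$142,000 × 17% = R$24,140
  R$30,000 × 29% = R$8,700
  → R$36,620

Supplementary minimum tax:
  Base (adjusted book income): R$349,000
  Exemption: R$105,000 − 20% × (R$349,000 − R$243,000) = R$105,000 − R$21,200 = R$83,800
  Base: R$349,000 − R$83,800 = R$265,200
  R$265,200 × 13% = R$34,476

R$36,620 > R$34,476, so the regular income tax governs.

R$36,620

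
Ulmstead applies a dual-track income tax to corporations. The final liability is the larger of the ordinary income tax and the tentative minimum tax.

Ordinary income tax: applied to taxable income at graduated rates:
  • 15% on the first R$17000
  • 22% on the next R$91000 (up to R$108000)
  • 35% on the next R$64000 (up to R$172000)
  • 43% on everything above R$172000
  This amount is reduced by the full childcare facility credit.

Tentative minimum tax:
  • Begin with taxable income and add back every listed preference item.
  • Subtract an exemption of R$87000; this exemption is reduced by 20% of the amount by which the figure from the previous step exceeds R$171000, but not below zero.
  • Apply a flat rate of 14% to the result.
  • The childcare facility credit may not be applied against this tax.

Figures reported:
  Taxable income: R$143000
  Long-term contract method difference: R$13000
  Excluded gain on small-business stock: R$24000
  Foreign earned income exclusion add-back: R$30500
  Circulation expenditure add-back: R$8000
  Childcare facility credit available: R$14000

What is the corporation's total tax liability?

Ordinary income tax:
  R$17000 × 15% = R$2550
  R$91000 × 22% = R$20020
  R$35000 × 35% = R$12250
  → R$34820
  Less childcare facility credit R$14000 → R$20820

Tentative minimum tax:
  Adjusted income: R$143000 + R$13000 + R$24000 + R$30500 + R$8000 = R$218500
  Exemption: R$87000 − 20% × (R$218500 − R$171000) = R$87000 − R$9500 = R$77500
  Base: R$218500 − R$77500 = R$141000
  R$141000 × 14% = R$19740

R$20820 > R$19740, so the ordinary income tax governs.

R$20820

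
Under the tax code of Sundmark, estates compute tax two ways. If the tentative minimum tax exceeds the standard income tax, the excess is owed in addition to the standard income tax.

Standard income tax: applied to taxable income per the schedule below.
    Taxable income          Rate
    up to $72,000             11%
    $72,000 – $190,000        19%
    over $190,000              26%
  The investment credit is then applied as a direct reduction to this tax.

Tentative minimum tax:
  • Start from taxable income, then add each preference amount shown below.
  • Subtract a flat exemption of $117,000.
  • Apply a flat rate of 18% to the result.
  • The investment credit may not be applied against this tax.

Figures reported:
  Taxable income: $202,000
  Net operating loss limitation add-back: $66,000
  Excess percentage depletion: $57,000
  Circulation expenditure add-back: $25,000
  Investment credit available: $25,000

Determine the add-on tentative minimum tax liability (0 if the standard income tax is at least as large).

Standard income tax:
  $72,000 × 11% = $7,920
  $118,000 × 19% = $22,420
  $12,000 × 26% = $3,120
  → $33,460
  Less investment credit $25,000 → $8,460

Tentative minimum tax:
  Adjusted income: $202,000 + $66,000 + $57,000 + $25,000 = $350,000
  Less exemption $117,000 → base $233,000
  $233,000 × 18% = $41,940

Excess of tentative minimum tax over standard income tax: $41,940 − $8,460 = $33,480.

$33,480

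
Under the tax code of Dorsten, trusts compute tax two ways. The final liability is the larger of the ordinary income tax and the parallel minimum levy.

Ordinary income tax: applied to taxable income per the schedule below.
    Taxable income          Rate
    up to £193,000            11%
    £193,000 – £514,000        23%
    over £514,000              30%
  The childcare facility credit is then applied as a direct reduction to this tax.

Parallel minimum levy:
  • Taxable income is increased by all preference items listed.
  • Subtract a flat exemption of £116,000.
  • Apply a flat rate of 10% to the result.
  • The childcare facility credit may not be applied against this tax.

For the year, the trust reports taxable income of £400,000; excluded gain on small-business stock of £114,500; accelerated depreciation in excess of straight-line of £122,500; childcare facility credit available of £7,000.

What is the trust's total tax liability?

Parallel minimum levy:
  Adjusted income: £400,000 + £114,500 + £122,500 = £637,000
  Less exemption £116,000 → base £521,000
  £521,000 × 10% = £52,100

Ordinary income tax:
  £193,000 × 11% = £21,230
  £207,000 × 23% = £47,610
  → £68,840
  Less childcare facility credit £7,000 → £61,840

£61,840 > £52,100, so the ordinary income tax governs.

£61,840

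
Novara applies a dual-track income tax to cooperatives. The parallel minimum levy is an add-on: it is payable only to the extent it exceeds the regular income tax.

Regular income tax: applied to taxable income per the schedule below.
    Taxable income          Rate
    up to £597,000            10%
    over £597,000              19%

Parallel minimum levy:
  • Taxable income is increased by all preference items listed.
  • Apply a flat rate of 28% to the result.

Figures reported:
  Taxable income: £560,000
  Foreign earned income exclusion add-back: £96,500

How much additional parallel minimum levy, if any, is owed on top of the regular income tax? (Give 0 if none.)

Parallel minimum levy:
  Adjusted income: £560,000 + £96,500 = £656,500
  £656,500 × 28% = £183,820

Regular income tax:
  £560,000 × 10% = £56,000

Excess of parallel minimum levy over regular income tax: £183,820 − £56,000 = £127,820.

£127,820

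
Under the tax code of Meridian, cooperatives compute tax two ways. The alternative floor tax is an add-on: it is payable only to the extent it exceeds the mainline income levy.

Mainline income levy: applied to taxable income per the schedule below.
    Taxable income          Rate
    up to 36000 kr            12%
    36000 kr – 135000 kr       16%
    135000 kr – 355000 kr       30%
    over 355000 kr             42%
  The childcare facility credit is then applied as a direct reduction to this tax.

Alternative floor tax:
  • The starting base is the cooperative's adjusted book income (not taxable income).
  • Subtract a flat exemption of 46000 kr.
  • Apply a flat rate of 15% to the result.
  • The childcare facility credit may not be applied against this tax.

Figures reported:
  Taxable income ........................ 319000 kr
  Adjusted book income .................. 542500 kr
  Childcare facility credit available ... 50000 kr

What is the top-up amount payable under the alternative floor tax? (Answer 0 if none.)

Alternative floor tax:
  Base (adjusted book income): 542500 kr
  Less exemption 46000 kr → base 496500 kr
  496500 kr × 15% = 74475 kr

Mainline income levy:
  36000 kr × 12% = 4320 kr
  99000 kr × 16% = 15840 kr
  184000 kr × 30% = 55200 kr
  → 75360 kr
  Less childcare facility credit 50000 kr → 25360 kr

Excess of alternative floor tax over mainline income levy: 74475 kr − 25360 kr = 49115 kr.

49115 kr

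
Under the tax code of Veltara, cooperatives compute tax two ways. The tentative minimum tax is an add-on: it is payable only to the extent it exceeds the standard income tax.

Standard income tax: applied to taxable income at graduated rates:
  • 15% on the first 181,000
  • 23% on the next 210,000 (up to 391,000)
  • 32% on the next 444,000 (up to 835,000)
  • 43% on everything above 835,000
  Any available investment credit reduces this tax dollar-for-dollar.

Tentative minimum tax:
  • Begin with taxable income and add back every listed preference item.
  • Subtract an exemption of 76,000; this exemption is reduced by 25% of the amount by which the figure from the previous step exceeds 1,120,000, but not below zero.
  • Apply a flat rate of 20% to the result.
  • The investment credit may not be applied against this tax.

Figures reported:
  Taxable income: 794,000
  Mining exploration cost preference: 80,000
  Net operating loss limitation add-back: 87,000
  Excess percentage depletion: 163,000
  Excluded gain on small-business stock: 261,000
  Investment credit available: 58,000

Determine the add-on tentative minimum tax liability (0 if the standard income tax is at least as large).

Standard income tax:
  181,000 × 15% = 27,150
  210,000 × 23% = 48,300
  403,000 × 32% = 128,960
  → 204,410
  Less investment credit 58,000 → 146,410

Tentative minimum tax:
  Adjusted income: 794,000 + 80,000 + 87,000 + 163,000 + 261,000 = 1,385,000
  Exemption: 76,000 − 25% × (1,385,000 − 1,120,000) = 76,000 − 66,250 = 9,750
  Base: 1,385,000 − 9,750 = 1,375,250
  1,375,250 × 20% = 275,050

Excess of tentative minimum tax over standard income tax: 275,050 − 146,410 = 128,640.

128,640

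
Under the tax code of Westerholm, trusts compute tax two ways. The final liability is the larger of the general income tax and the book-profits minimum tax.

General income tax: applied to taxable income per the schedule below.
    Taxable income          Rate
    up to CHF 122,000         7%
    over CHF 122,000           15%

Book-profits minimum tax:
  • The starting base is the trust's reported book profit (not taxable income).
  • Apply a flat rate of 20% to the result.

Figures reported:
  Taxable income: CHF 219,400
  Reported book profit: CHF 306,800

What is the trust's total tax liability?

CHF 61,360

Book-profits minimum tax:
  Base (reported book profit): CHF 306,800
  CHF 306,800 × 20% = CHF 61,360

General income tax:
  CHF 122,000 × 7% = CHF 8,540
  CHF 97,400 × 15% = CHF 14,610
  → CHF 23,150

CHF 61,360 > CHF 23,150, so the book-profits minimum tax is the binding amount.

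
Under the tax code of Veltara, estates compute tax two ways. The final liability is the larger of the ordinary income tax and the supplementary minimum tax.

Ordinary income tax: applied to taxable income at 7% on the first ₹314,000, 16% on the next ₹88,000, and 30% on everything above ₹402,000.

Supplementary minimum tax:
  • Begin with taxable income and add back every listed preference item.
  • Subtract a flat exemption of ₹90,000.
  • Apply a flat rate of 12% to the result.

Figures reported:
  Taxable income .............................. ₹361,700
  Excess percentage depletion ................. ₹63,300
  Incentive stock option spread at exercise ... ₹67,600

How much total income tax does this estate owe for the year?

Ordinary income tax:
  ₹314,000 × 7% = ₹21,980
  ₹47,700 × 16% = ₹7,632
  → ₹29,612

Supplementary minimum tax:
  Adjusted income: ₹361,700 + ₹63,300 + ₹67,600 = ₹492,600
  Less exemption ₹90,000 → base ₹402,600
  ₹402,600 × 12% = ₹48,312

₹48,312 > ₹29,612, so the supplementary minimum tax is the binding amount.

₹48,312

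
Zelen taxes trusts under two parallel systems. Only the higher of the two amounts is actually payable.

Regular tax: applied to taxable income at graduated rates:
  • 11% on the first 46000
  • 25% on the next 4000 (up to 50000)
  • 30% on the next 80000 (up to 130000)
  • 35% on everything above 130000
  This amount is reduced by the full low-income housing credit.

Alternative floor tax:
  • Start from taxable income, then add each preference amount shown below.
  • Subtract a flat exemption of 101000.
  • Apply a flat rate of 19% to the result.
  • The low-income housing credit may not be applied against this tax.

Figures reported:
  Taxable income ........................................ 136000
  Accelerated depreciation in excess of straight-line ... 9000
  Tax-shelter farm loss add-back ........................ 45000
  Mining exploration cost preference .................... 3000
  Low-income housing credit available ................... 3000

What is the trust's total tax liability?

Regular tax:
  46000 × 11% = 5060
  4000 × 25% = 1000
  80000 × 30% = 24000
  6000 × 35% = 2100
  → 32160
  Less low-income housing credit 3000 → 29160

Alternative floor tax:
  Adjusted income: 136000 + 9000 + 45000 + 3000 = 193000
  Less exemption 101000 → base 92000
  92000 × 19% = 17480

29160 > 17480, so the regular tax governs.

29160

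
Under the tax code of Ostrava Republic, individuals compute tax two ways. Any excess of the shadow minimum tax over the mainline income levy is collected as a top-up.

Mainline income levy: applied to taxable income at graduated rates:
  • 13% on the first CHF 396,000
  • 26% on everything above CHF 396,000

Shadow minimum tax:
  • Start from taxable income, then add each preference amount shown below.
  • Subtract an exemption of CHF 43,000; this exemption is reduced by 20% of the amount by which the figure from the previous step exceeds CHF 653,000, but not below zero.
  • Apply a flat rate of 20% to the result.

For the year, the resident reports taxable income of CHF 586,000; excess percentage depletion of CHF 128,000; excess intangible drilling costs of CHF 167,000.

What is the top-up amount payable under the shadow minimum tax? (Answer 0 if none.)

Mainline income levy:
  CHF 396,000 × 13% = CHF 51,480
  CHF 190,000 × 26% = CHF 49,400
  → CHF 100,880

Shadow minimum tax:
  Adjusted income: CHF 586,000 + CHF 128,000 + CHF 167,000 = CHF 881,000
  Exemption: 20% × (CHF 881,000 − CHF 653,000) = CHF 45,600 ≥ CHF 43,000, so the exemption is fully phased out
  Base: CHF 881,000 − CHF 0 = CHF 881,000
  CHF 881,000 × 20% = CHF 176,200

Excess of shadow minimum tax over mainline income levy: CHF 176,200 − CHF 100,880 = CHF 75,320.

CHF 75,320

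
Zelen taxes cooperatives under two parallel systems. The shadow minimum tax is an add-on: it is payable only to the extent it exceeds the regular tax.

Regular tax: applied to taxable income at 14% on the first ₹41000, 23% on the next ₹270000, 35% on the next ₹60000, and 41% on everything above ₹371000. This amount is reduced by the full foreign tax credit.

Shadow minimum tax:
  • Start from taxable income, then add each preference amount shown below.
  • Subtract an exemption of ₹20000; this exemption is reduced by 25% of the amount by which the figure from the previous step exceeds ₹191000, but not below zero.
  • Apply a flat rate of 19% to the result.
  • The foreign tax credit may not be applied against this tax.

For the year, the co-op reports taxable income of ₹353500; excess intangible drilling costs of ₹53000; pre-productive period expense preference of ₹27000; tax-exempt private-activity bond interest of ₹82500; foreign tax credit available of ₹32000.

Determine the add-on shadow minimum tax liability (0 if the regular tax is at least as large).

₹47325

Regular tax:
  ₹41000 × 14% = ₹5740
  ₹270000 × 23% = ₹62100
  ₹42500 × 35% = ₹14875
  → ₹82715
  Less foreign tax credit ₹32000 → ₹50715

Shadow minimum tax:
  Adjusted income: ₹353500 + ₹53000 + ₹27000 + ₹82500 = ₹516000
  Exemption: 25% × (₹516000 − ₹191000) = ₹81250 ≥ ₹20000, so the exemption is fully phased out
  Base: ₹516000 − ₹0 = ₹516000
  ₹516000 × 19% = ₹98040

Excess of shadow minimum tax over regular tax: ₹98040 − ₹50715 = ₹47325.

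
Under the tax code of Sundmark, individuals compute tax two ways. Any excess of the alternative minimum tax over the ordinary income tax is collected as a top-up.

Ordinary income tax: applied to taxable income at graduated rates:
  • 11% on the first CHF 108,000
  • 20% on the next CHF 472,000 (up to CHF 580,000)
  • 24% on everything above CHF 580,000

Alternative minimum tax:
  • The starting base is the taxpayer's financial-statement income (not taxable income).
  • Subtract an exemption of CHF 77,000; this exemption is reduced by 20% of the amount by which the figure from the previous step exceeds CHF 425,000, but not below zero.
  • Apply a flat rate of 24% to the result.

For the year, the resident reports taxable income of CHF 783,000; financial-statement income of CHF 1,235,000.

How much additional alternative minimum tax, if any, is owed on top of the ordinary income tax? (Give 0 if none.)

CHF 141,400

Alternative minimum tax:
  Base (financial-statement income): CHF 1,235,000
  Exemption: 20% × (CHF 1,235,000 − CHF 425,000) = CHF 162,000 ≥ CHF 77,000, so the exemption is fully phased out
  Base: CHF 1,235,000 − CHF 0 = CHF 1,235,000
  CHF 1,235,000 × 24% = CHF 296,400

Ordinary income tax:
  CHF 108,000 × 11% = CHF 11,880
  CHF 472,000 × 20% = CHF 94,400
  CHF 203,000 × 24% = CHF 48,720
  → CHF 155,000

Excess of alternative minimum tax over ordinary income tax: CHF 296,400 − CHF 155,000 = CHF 141,400.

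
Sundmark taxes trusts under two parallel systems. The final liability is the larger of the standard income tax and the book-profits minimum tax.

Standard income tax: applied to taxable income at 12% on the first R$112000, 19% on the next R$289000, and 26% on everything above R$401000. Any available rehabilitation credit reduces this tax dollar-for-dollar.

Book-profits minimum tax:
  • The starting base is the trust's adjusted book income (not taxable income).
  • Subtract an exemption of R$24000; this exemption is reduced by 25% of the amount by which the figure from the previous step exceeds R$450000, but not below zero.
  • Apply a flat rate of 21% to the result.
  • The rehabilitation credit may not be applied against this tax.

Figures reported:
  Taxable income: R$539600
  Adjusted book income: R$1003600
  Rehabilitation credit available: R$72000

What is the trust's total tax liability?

Book-profits minimum tax:
  Base (adjusted book income): R$1003600
  Exemption: 25% × (R$1003600 − R$450000) = R$138400 ≥ R$24000, so the exemption is fully phased out
  Base: R$1003600 − R$0 = R$1003600
  R$1003600 × 21% = R$210756

Standard income tax:
  R$112000 × 12% = R$13440
  R$289000 × 19% = R$54910
  R$138600 × 26% = R$36036
  → R$104386
  Less rehabilitation credit R$72000 → R$32386

R$210756 > R$32386, so the book-profits minimum tax is the binding amount.

R$210756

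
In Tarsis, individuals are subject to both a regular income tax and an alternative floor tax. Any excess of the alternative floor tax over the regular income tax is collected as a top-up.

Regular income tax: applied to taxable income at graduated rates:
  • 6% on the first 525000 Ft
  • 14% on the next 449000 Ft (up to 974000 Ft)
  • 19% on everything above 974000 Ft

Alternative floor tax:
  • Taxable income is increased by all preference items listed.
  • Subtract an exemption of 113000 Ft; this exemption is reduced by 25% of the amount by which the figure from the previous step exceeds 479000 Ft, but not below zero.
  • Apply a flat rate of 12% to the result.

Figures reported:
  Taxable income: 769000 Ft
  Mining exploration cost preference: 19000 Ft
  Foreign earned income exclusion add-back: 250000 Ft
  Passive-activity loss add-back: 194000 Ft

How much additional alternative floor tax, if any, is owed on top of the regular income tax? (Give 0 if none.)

Regular income tax:
  525000 Ft × 6% = 31500 Ft
  244000 Ft × 14% = 34160 Ft
  → 65660 Ft

Alternative floor tax:
  Adjusted income: 769000 Ft + 19000 Ft + 250000 Ft + 194000 Ft = 1232000 Ft
  Exemption: 25% × (1232000 Ft − 479000 Ft) = 188250 Ft ≥ 113000 Ft, so the exemption is fully phased out
  Base: 1232000 Ft − 0 Ft = 1232000 Ft
  1232000 Ft × 12% = 147840 Ft

Excess of alternative floor tax over regular income tax: 147840 Ft − 65660 Ft = 82180 Ft.

82180 Ft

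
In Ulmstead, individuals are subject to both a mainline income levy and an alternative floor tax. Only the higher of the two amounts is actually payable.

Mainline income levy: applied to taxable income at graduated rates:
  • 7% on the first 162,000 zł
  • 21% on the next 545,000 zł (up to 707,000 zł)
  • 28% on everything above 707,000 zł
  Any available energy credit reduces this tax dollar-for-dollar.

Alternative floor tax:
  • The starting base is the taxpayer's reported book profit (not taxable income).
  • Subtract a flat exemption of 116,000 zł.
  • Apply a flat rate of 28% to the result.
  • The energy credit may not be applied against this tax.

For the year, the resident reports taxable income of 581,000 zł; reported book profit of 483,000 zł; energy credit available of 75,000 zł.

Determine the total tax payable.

102,760 zł

Alternative floor tax:
  Base (reported book profit): 483,000 zł
  Less exemption 116,000 zł → base 367,000 zł
  367,000 zł × 28% = 102,760 zł

Mainline income levy:
  162,000 zł × 7% = 11,340 zł
  419,000 zł × 21% = 87,990 zł
  → 99,330 zł
  Less energy credit 75,000 zł → 24,330 zł

102,760 zł > 24,330 zł, so the alternative floor tax is the binding amount.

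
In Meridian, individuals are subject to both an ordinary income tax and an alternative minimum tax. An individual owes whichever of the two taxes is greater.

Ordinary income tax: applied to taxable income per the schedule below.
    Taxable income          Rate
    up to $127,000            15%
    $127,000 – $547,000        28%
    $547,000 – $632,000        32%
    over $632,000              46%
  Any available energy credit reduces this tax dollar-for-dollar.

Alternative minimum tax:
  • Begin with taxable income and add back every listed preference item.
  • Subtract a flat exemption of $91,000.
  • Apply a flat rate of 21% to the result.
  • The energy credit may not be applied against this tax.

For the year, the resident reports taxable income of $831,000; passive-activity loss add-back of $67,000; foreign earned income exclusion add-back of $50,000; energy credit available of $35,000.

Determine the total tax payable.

Ordinary income tax:
  $127,000 × 15% = $19,050
  $420,000 × 28% = $117,600
  $85,000 × 32% = $27,200
  $199,000 × 46% = $91,540
  → $255,390
  Less energy credit $35,000 → $220,390

Alternative minimum tax:
  Adjusted income: $831,000 + $67,000 + $50,000 = $948,000
  Less exemption $91,000 → base $857,000
  $857,000 × 21% = $179,970

$220,390 > $179,970, so the ordinary income tax governs.

$220,390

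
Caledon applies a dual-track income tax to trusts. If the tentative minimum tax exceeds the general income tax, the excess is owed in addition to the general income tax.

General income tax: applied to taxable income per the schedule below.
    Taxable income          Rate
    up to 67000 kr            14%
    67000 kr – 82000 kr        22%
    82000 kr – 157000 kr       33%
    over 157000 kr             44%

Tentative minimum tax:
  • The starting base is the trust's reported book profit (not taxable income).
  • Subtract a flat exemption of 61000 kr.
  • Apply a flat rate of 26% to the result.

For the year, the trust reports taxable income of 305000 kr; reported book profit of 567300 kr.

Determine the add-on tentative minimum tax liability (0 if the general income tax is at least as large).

29088 kr

Tentative minimum tax:
  Base (reported book profit): 567300 kr
  Less exemption 61000 kr → base 506300 kr
  506300 kr × 26% = 131638 kr

General income tax:
  67000 kr × 14% = 9380 kr
  15000 kr × 22% = 3300 kr
  75000 kr × 33% = 24750 kr
  148000 kr × 44% = 65120 kr
  → 102550 kr

Excess of tentative minimum tax over general income tax: 131638 kr − 102550 kr = 29088 kr.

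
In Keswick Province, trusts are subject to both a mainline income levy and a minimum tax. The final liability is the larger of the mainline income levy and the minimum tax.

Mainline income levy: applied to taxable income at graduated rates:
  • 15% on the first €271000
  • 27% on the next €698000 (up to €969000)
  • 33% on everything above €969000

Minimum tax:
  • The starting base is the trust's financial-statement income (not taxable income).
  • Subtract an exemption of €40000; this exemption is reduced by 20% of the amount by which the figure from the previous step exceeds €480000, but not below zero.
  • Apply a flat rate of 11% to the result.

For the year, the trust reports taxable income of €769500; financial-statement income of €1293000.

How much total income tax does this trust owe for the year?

Minimum tax:
  Base (financial-statement income): €1293000
  Exemption: 20% × (€1293000 − €480000) = €162600 ≥ €40000, so the exemption is fully phased out
  Base: €1293000 − €0 = €1293000
  €1293000 × 11% = €142230

Mainline income levy:
  €271000 × 15% = €40650
  €498500 × 27% = €134595
  → €175245

€175245 > €142230, so the mainline income levy governs.

€175245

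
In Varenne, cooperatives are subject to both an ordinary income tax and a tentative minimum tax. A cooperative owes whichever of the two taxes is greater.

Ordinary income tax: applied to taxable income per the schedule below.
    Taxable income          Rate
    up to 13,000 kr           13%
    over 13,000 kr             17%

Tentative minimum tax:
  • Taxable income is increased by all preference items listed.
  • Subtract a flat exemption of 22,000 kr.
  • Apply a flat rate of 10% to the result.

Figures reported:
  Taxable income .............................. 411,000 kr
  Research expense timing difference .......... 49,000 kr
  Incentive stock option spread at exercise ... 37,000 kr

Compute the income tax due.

69,350 kr

Ordinary income tax:
  13,000 kr × 13% = 1,690 kr
  398,000 kr × 17% = 67,660 kr
  → 69,350 kr

Tentative minimum tax:
  Adjusted income: 411,000 kr + 49,000 kr + 37,000 kr = 497,000 kr
  Less exemption 22,000 kr → base 475,000 kr
  475,000 kr × 10% = 47,500 kr

69,350 kr > 47,500 kr, so the ordinary income tax governs.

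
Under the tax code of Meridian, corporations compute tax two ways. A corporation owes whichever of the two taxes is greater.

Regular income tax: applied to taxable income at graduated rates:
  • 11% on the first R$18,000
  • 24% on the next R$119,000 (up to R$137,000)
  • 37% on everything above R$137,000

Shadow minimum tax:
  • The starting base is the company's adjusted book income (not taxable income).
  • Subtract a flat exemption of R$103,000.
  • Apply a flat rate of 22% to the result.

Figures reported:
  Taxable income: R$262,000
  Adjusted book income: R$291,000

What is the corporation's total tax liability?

Shadow minimum tax:
  Base (adjusted book income): R$291,000
  Less exemption R$103,000 → base R$188,000
  R$188,000 × 22% = R$41,360

Regular income tax:
  R$18,000 × 11% = R$1,980
  R$119,000 × 24% = R$28,560
  R$125,000 × 37% = R$46,250
  → R$76,790

R$76,790 > R$41,360, so the regular income tax governs.

R$76,790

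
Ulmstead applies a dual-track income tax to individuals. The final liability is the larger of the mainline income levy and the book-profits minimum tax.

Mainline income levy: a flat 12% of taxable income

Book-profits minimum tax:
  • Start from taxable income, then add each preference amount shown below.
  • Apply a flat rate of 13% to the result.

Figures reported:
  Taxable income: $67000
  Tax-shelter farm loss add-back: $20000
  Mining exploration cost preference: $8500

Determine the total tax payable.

$12415

Mainline income levy:
  $67000 × 12% = $8040

Book-profits minimum tax:
  Adjusted income: $67000 + $20000 + $8500 = $95500
  $95500 × 13% = $12415

$12415 > $8040, so the book-profits minimum tax is the binding amount.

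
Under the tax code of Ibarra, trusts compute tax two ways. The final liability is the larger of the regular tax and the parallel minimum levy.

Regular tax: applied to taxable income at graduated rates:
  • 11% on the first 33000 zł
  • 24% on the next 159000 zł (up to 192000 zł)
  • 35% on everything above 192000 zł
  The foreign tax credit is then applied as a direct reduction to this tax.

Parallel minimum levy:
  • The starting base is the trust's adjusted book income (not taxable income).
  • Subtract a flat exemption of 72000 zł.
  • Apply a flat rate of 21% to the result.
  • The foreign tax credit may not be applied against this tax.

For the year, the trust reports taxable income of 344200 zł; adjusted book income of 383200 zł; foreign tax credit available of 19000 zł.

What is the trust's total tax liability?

Parallel minimum levy:
  Base (adjusted book income): 383200 zł
  Less exemption 72000 zł → base 311200 zł
  311200 zł × 21% = 65352 zł

Regular tax:
  33000 zł × 11% = 3630 zł
  159000 zł × 24% = 38160 zł
  152200 zł × 35% = 53270 zł
  → 95060 zł
  Less foreign tax credit 19000 zł → 76060 zł

76060 zł > 65352 zł, so the regular tax governs.

76060 zł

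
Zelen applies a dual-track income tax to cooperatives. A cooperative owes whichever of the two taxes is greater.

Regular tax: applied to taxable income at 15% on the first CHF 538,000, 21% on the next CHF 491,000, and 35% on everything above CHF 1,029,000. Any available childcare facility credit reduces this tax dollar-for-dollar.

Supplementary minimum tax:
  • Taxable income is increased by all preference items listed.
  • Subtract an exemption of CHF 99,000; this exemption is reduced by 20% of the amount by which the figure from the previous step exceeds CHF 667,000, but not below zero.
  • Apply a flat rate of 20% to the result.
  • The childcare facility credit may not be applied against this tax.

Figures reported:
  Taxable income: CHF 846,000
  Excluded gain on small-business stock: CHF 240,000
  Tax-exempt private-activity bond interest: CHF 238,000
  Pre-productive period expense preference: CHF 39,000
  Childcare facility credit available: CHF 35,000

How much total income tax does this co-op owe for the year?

Regular tax:
  CHF 538,000 × 15% = CHF 80,700
  CHF 308,000 × 21% = CHF 64,680
  → CHF 145,380
  Less childcare facility credit CHF 35,000 → CHF 110,380

Supplementary minimum tax:
  Adjusted income: CHF 846,000 + CHF 240,000 + CHF 238,000 + CHF 39,000 = CHF 1,363,000
  Exemption: 20% × (CHF 1,363,000 − CHF 667,000) = CHF 139,200 ≥ CHF 99,000, so the exemption is fully phased out
  Base: CHF 1,363,000 − CHF 0 = CHF 1,363,000
  CHF 1,363,000 × 20% = CHF 272,600

CHF 272,600 > CHF 110,380, so the supplementary minimum tax is the binding amount.

CHF 272,600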